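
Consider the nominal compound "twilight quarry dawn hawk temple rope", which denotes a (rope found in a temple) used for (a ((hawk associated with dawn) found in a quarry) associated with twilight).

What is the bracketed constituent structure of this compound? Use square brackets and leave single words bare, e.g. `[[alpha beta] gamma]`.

[[twilight [quarry [dawn hawk]]] [temple rope]]

The outermost head in the paraphrase is "rope" (specifically "temple rope"), modified by "twilight quarry dawn hawk".
"twilight quarry dawn hawk" → head "hawk" (specifically "quarry dawn hawk"), modifier "twilight".
"quarry dawn hawk" → head "hawk" (specifically "dawn hawk"), modifier "quarry".
"dawn hawk" → head "hawk", modifier "dawn".
"temple rope" → head "rope", modifier "temple".
Putting it together: [[twilight [quarry [dawn hawk]]] [temple rope]].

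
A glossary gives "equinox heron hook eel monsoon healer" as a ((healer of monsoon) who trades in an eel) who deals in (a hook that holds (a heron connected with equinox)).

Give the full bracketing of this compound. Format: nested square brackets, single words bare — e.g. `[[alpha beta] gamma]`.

Whole compound: head "healer" (specifically "eel monsoon healer"), modifier "equinox heron hook".
Inside "equinox heron hook": head "hook", modifier "equinox heron".
Inside "equinox heron": head "heron", modifier "equinox".
Inside "eel monsoon healer": head "healer" (specifically "monsoon healer"), modifier "eel".
Inside "monsoon healer": head "healer", modifier "monsoon".
So the structure is [[[equinox heron] hook] [eel [monsoon healer]]].

[[[equinox heron] hook] [eel [monsoon healer]]]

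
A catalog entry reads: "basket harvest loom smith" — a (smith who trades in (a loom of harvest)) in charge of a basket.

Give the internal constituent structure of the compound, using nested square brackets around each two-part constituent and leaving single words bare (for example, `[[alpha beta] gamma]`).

The outermost head in the paraphrase is "smith" (specifically "harvest loom smith"), modified by "basket".
"harvest loom smith" → head "smith", modifier "harvest loom".
"harvest loom" → head "loom", modifier "harvest".
Assembled: [basket [[harvest loom] smith]].

[basket [[harvest loom] smith]]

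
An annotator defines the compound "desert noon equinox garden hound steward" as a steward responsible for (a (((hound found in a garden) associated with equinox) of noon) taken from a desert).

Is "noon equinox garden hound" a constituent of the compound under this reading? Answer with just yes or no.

yes

The paraphrase groups the words so that "noon equinox garden hound" is one unit: it corresponds to a single parenthesized sub-phrase.
The full structure is [[desert [noon [equinox [garden hound]]]] steward], in which [noon equinox garden hound] is a constituent.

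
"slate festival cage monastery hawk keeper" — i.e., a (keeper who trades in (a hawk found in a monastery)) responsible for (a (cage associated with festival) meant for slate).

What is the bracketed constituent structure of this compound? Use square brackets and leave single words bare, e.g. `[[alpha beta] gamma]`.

[[slate [festival cage]] [[monastery hawk] keeper]]

The outermost head in the paraphrase is "keeper" (specifically "monastery hawk keeper"), modified by "slate festival cage".
"slate festival cage" → head "cage" (specifically "festival cage"), modifier "slate".
"festival cage" → head "cage", modifier "festival".
"monastery hawk keeper" → head "keeper", modifier "monastery hawk".
"monastery hawk" → head "hawk", modifier "monastery".
Putting it together: [[slate [festival cage]] [[monastery hawk] keeper]].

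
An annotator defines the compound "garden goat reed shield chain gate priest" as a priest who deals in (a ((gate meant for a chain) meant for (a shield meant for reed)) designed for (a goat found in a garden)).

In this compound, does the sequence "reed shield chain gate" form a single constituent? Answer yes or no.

yes

The paraphrase groups the words so that "reed shield chain gate" is one unit: it corresponds to a single parenthesized sub-phrase.
The full structure is [[[garden goat] [[reed shield] [chain gate]]] priest], in which [reed shield chain gate] is a constituent.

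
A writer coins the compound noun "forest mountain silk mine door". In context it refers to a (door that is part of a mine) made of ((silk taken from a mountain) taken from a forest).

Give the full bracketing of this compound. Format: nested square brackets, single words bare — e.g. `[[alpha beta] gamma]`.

[[forest [mountain silk]] [mine door]]

Whole compound: head "door" (specifically "mine door"), modifier "forest mountain silk".
"forest mountain silk" → head "silk" (specifically "mountain silk"), modifier "forest".
"mountain silk" → head "silk", modifier "mountain".
"mine door" → head "door", modifier "mine".
So the structure is [[forest [mountain silk]] [mine door]].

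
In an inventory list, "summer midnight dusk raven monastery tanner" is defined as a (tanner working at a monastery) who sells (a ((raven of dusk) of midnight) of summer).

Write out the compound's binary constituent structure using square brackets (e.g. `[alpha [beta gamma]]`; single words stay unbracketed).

[[summer [midnight [dusk raven]]] [monastery tanner]]

Overall it is a kind of tanner (specifically "monastery tanner"); the modifier is "summer midnight dusk raven".
"summer midnight dusk raven" → head "raven" (specifically "midnight dusk raven"), modifier "summer".
"midnight dusk raven" → head "raven" (specifically "dusk raven"), modifier "midnight".
"dusk raven" → head "raven", modifier "dusk".
"monastery tanner" → head "tanner", modifier "monastery".
So the structure is [[summer [midnight [dusk raven]]] [monastery tanner]].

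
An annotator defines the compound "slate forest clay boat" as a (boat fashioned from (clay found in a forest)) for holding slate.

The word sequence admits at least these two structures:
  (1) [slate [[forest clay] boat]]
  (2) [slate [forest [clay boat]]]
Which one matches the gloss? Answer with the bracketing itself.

[slate [[forest clay] boat]]

The paraphrase's head is the "boat" part ("forest clay boat"); its modifier is "slate".
That top-level split, carried through the inner groups, gives [slate [[forest clay] boat]].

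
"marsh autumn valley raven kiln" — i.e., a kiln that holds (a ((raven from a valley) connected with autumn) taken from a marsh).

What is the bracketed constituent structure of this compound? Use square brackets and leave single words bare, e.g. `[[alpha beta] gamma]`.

Overall it is a kind of kiln; the modifier is "marsh autumn valley raven".
Inside "marsh autumn valley raven": head "raven" (specifically "autumn valley raven"), modifier "marsh".
Inside "autumn valley raven": head "raven" (specifically "valley raven"), modifier "autumn".
Inside "valley raven": head "raven", modifier "valley".
Putting it together: [[marsh [autumn [valley raven]]] kiln].

[[marsh [autumn [valley raven]]] kiln]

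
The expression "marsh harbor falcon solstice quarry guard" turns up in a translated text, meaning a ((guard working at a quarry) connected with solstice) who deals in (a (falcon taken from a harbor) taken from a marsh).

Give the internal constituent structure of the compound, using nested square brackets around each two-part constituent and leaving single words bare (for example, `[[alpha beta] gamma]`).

The outermost head in the paraphrase is "guard" (specifically "solstice quarry guard"), modified by "marsh harbor falcon".
"marsh harbor falcon" → head "falcon" (specifically "harbor falcon"), modifier "marsh".
"harbor falcon" → head "falcon", modifier "harbor".
"solstice quarry guard" → head "guard" (specifically "quarry guard"), modifier "solstice".
"quarry guard" → head "guard", modifier "quarry".
So the structure is [[marsh [harbor falcon]] [solstice [quarry guard]]].

[[marsh [harbor falcon]] [solstice [quarry guard]]]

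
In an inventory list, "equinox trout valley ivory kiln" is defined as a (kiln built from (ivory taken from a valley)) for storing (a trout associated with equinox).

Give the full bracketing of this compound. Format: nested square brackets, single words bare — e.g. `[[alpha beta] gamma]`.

[[equinox trout] [[valley ivory] kiln]]

Overall it is a kind of kiln (specifically "valley ivory kiln"); the modifier is "equinox trout".
Inside "equinox trout": head "trout", modifier "equinox".
Inside "valley ivory kiln": head "kiln", modifier "valley ivory".
Inside "valley ivory": head "ivory", modifier "valley".
Assembled: [[equinox trout] [[valley ivory] kiln]].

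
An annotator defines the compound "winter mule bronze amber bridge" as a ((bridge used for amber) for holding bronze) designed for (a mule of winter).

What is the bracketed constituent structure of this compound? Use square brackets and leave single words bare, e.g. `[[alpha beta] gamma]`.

[[winter mule] [bronze [amber bridge]]]

Overall it is a kind of bridge (specifically "bronze amber bridge"); the modifier is "winter mule".
"winter mule" → head "mule", modifier "winter".
"bronze amber bridge" → head "bridge" (specifically "amber bridge"), modifier "bronze".
"amber bridge" → head "bridge", modifier "amber".
Putting it together: [[winter mule] [bronze [amber bridge]]].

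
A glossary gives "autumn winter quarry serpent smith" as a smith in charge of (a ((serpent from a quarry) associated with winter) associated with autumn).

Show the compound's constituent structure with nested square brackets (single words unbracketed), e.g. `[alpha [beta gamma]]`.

Whole compound: head "smith", modifier "autumn winter quarry serpent".
Within "autumn winter quarry serpent", the head is "serpent" (specifically "winter quarry serpent") and the modifier is "autumn".
Within "winter quarry serpent", the head is "serpent" (specifically "quarry serpent") and the modifier is "winter".
Within "quarry serpent", the head is "serpent" and the modifier is "quarry".
Putting it together: [[autumn [winter [quarry serpent]]] smith].

[[autumn [winter [quarry serpent]]] smith]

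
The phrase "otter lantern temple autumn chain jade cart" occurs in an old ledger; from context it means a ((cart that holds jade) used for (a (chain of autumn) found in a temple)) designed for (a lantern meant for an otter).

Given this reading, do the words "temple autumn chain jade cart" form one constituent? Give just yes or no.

yes

The paraphrase groups the words so that "temple autumn chain jade cart" is one unit: it corresponds to a single parenthesized sub-phrase.
The full structure is [[otter lantern] [[temple [autumn chain]] [jade cart]]], in which [temple autumn chain jade cart] is a constituent.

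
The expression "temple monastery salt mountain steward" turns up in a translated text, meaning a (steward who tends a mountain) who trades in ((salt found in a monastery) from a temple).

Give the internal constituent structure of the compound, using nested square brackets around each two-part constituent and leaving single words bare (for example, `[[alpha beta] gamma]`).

The outermost head in the paraphrase is "steward" (specifically "mountain steward"), modified by "temple monastery salt".
"temple monastery salt" → head "salt" (specifically "monastery salt"), modifier "temple".
"monastery salt" → head "salt", modifier "monastery".
"mountain steward" → head "steward", modifier "mountain".
Putting it together: [[temple [monastery salt]] [mountain steward]].

[[temple [monastery salt]] [mountain steward]]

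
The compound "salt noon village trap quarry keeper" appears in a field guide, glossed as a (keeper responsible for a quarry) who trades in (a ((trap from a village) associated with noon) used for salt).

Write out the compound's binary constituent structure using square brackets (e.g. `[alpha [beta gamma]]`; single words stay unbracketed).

[[salt [noon [village trap]]] [quarry keeper]]

The outermost head in the paraphrase is "keeper" (specifically "quarry keeper"), modified by "salt noon village trap".
"salt noon village trap" → head "trap" (specifically "noon village trap"), modifier "salt".
"noon village trap" → head "trap" (specifically "village trap"), modifier "noon".
"village trap" → head "trap", modifier "village".
"quarry keeper" → head "keeper", modifier "quarry".
So the structure is [[salt [noon [village trap]]] [quarry keeper]].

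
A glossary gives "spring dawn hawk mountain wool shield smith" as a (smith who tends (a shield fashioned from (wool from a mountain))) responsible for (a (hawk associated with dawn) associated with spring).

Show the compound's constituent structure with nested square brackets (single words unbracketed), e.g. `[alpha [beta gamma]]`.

[[spring [dawn hawk]] [[[mountain wool] shield] smith]]

Overall it is a kind of smith (specifically "mountain wool shield smith"); the modifier is "spring dawn hawk".
"spring dawn hawk" → head "hawk" (specifically "dawn hawk"), modifier "spring".
"dawn hawk" → head "hawk", modifier "dawn".
"mountain wool shield smith" → head "smith", modifier "mountain wool shield".
"mountain wool shield" → head "shield", modifier "mountain wool".
"mountain wool" → head "wool", modifier "mountain".
Assembled: [[spring [dawn hawk]] [[[mountain wool] shield] smith]].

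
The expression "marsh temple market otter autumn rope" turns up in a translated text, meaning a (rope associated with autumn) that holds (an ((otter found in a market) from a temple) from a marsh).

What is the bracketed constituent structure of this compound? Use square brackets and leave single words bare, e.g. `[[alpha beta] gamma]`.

[[marsh [temple [market otter]]] [autumn rope]]

The outermost head in the paraphrase is "rope" (specifically "autumn rope"), modified by "marsh temple market otter".
Within "marsh temple market otter", the head is "otter" (specifically "temple market otter") and the modifier is "marsh".
Within "temple market otter", the head is "otter" (specifically "market otter") and the modifier is "temple".
Within "market otter", the head is "otter" and the modifier is "market".
Within "autumn rope", the head is "rope" and the modifier is "autumn".
So the structure is [[marsh [temple [market otter]]] [autumn rope]].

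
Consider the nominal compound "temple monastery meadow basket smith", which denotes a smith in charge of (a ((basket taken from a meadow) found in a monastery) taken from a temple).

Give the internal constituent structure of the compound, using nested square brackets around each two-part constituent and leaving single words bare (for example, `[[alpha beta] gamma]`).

Whole compound: head "smith", modifier "temple monastery meadow basket".
Within "temple monastery meadow basket", the head is "basket" (specifically "monastery meadow basket") and the modifier is "temple".
Within "monastery meadow basket", the head is "basket" (specifically "meadow basket") and the modifier is "monastery".
Within "meadow basket", the head is "basket" and the modifier is "meadow".
Putting it together: [[temple [monastery [meadow basket]]] smith].

[[temple [monastery [meadow basket]]] smith]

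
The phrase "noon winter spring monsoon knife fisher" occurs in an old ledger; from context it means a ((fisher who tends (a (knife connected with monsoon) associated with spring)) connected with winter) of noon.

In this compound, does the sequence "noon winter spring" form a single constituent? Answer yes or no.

no

The top-level split is [noon] [winter spring monsoon knife fisher]; the full structure is [noon [winter [[spring [monsoon knife]] fisher]]].
"noon winter spring" straddles a constituent boundary, so it is not a single unit.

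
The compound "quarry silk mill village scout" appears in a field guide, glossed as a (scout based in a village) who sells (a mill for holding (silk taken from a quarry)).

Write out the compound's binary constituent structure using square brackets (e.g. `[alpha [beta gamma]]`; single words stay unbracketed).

The outermost head in the paraphrase is "scout" (specifically "village scout"), modified by "quarry silk mill".
"quarry silk mill" → head "mill", modifier "quarry silk".
"quarry silk" → head "silk", modifier "quarry".
"village scout" → head "scout", modifier "village".
Putting it together: [[[quarry silk] mill] [village scout]].

[[[quarry silk] mill] [village scout]]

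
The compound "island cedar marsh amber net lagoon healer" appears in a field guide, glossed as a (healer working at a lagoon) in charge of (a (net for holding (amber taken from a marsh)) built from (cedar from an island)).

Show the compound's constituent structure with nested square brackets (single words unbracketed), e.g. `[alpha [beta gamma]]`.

Whole compound: head "healer" (specifically "lagoon healer"), modifier "island cedar marsh amber net".
Inside "island cedar marsh amber net": head "net" (specifically "marsh amber net"), modifier "island cedar".
Inside "island cedar": head "cedar", modifier "island".
Inside "marsh amber net": head "net", modifier "marsh amber".
Inside "marsh amber": head "amber", modifier "marsh".
Inside "lagoon healer": head "healer", modifier "lagoon".
Assembled: [[[island cedar] [[marsh amber] net]] [lagoon healer]].

[[[island cedar] [[marsh amber] net]] [lagoon healer]]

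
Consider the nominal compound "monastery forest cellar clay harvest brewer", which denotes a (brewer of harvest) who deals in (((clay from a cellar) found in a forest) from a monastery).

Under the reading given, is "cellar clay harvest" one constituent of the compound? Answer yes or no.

The top-level split is [monastery forest cellar clay] [harvest brewer]; the full structure is [[monastery [forest [cellar clay]]] [harvest brewer]].
"cellar clay harvest" straddles a constituent boundary, so it is not a single unit.

no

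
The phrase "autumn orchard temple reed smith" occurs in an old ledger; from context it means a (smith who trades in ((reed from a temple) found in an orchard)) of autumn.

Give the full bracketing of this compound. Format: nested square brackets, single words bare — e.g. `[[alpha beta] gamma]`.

[autumn [[orchard [temple reed]] smith]]

Whole compound: head "smith" (specifically "orchard temple reed smith"), modifier "autumn".
Inside "orchard temple reed smith": head "smith", modifier "orchard temple reed".
Inside "orchard temple reed": head "reed" (specifically "temple reed"), modifier "orchard".
Inside "temple reed": head "reed", modifier "temple".
So the structure is [autumn [[orchard [temple reed]] smith]].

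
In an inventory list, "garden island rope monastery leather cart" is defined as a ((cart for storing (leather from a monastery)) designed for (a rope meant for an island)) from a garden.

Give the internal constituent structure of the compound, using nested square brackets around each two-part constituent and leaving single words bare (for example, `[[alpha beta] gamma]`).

The outermost head in the paraphrase is "cart" (specifically "island rope monastery leather cart"), modified by "garden".
Inside "island rope monastery leather cart": head "cart" (specifically "monastery leather cart"), modifier "island rope".
Inside "island rope": head "rope", modifier "island".
Inside "monastery leather cart": head "cart", modifier "monastery leather".
Inside "monastery leather": head "leather", modifier "monastery".
So the structure is [garden [[island rope] [[monastery leather] cart]]].

[garden [[island rope] [[monastery leather] cart]]]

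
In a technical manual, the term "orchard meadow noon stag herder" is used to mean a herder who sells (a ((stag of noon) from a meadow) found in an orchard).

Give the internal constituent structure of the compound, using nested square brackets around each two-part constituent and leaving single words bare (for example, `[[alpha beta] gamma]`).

The outermost head in the paraphrase is "herder", modified by "orchard meadow noon stag".
Inside "orchard meadow noon stag": head "stag" (specifically "meadow noon stag"), modifier "orchard".
Inside "meadow noon stag": head "stag" (specifically "noon stag"), modifier "meadow".
Inside "noon stag": head "stag", modifier "noon".
So the structure is [[orchard [meadow [noon stag]]] herder].

[[orchard [meadow [noon stag]]] herder]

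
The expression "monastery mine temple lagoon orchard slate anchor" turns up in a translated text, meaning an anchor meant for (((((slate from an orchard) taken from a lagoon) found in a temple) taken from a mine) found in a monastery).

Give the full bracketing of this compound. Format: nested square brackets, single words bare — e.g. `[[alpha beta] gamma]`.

[[monastery [mine [temple [lagoon [orchard slate]]]]] anchor]

Overall it is a kind of anchor; the modifier is "monastery mine temple lagoon orchard slate".
"monastery mine temple lagoon orchard slate" → head "slate" (specifically "mine temple lagoon orchard slate"), modifier "monastery".
"mine temple lagoon orchard slate" → head "slate" (specifically "temple lagoon orchard slate"), modifier "mine".
"temple lagoon orchard slate" → head "slate" (specifically "lagoon orchard slate"), modifier "temple".
"lagoon orchard slate" → head "slate" (specifically "orchard slate"), modifier "lagoon".
"orchard slate" → head "slate", modifier "orchard".
So the structure is [[monastery [mine [temple [lagoon [orchard slate]]]]] anchor].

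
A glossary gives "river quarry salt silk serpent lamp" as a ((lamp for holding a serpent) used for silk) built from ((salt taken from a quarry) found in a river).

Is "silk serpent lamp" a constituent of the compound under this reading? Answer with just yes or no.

yes

The paraphrase groups the words so that "silk serpent lamp" is one unit: it corresponds to a single parenthesized sub-phrase.
The full structure is [[river [quarry salt]] [silk [serpent lamp]]], in which [silk serpent lamp] is a constituent.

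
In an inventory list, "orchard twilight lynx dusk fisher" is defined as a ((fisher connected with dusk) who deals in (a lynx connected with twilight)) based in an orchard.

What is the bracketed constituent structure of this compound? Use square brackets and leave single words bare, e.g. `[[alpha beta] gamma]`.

[orchard [[twilight lynx] [dusk fisher]]]

The outermost head in the paraphrase is "fisher" (specifically "twilight lynx dusk fisher"), modified by "orchard".
Within "twilight lynx dusk fisher", the head is "fisher" (specifically "dusk fisher") and the modifier is "twilight lynx".
Within "twilight lynx", the head is "lynx" and the modifier is "twilight".
Within "dusk fisher", the head is "fisher" and the modifier is "dusk".
Putting it together: [orchard [[twilight lynx] [dusk fisher]]].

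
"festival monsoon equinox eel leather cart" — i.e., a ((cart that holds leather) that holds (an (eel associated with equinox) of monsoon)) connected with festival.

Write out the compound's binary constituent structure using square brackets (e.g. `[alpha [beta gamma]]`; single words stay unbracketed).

[festival [[monsoon [equinox eel]] [leather cart]]]

At the top level: head "cart" (specifically "monsoon equinox eel leather cart"); modifier "festival".
Inside "monsoon equinox eel leather cart": head "cart" (specifically "leather cart"), modifier "monsoon equinox eel".
Inside "monsoon equinox eel": head "eel" (specifically "equinox eel"), modifier "monsoon".
Inside "equinox eel": head "eel", modifier "equinox".
Inside "leather cart": head "cart", modifier "leather".
Assembled: [festival [[monsoon [equinox eel]] [leather cart]]].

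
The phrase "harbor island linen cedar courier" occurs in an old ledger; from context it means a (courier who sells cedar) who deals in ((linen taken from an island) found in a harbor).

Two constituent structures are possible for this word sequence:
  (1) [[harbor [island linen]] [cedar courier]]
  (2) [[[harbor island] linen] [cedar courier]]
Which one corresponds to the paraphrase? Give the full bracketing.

[[harbor [island linen]] [cedar courier]]

The paraphrase's head is the "courier" part ("cedar courier"); its modifier is "harbor island linen".
That top-level split, carried through the inner groups, gives [[harbor [island linen]] [cedar courier]].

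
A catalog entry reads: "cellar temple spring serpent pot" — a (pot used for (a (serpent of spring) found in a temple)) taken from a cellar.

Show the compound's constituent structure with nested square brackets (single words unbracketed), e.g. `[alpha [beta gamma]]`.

Whole compound: head "pot" (specifically "temple spring serpent pot"), modifier "cellar".
"temple spring serpent pot" → head "pot", modifier "temple spring serpent".
"temple spring serpent" → head "serpent" (specifically "spring serpent"), modifier "temple".
"spring serpent" → head "serpent", modifier "spring".
Assembled: [cellar [[temple [spring serpent]] pot]].

[cellar [[temple [spring serpent]] pot]]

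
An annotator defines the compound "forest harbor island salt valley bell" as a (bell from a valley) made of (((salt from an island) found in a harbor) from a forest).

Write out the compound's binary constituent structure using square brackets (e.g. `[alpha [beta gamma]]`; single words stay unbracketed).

Whole compound: head "bell" (specifically "valley bell"), modifier "forest harbor island salt".
"forest harbor island salt" → head "salt" (specifically "harbor island salt"), modifier "forest".
"harbor island salt" → head "salt" (specifically "island salt"), modifier "harbor".
"island salt" → head "salt", modifier "island".
"valley bell" → head "bell", modifier "valley".
Putting it together: [[forest [harbor [island salt]]] [valley bell]].

[[forest [harbor [island salt]]] [valley bell]]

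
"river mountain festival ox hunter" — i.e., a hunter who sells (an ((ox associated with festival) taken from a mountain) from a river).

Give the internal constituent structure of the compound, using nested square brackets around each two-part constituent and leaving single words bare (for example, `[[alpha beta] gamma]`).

At the top level: head "hunter"; modifier "river mountain festival ox".
Inside "river mountain festival ox": head "ox" (specifically "mountain festival ox"), modifier "river".
Inside "mountain festival ox": head "ox" (specifically "festival ox"), modifier "mountain".
Inside "festival ox": head "ox", modifier "festival".
Putting it together: [[river [mountain [festival ox]]] hunter].

[[river [mountain [festival ox]]] hunter]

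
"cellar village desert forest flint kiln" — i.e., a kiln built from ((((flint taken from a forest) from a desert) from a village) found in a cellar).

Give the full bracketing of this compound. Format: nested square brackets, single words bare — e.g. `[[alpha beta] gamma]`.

[[cellar [village [desert [forest flint]]]] kiln]

At the top level: head "kiln"; modifier "cellar village desert forest flint".
Inside "cellar village desert forest flint": head "flint" (specifically "village desert forest flint"), modifier "cellar".
Inside "village desert forest flint": head "flint" (specifically "desert forest flint"), modifier "village".
Inside "desert forest flint": head "flint" (specifically "forest flint"), modifier "desert".
Inside "forest flint": head "flint", modifier "forest".
So the structure is [[cellar [village [desert [forest flint]]]] kiln].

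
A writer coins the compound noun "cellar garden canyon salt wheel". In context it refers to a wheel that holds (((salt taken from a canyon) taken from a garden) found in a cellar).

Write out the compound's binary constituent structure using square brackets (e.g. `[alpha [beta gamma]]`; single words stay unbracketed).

At the top level: head "wheel"; modifier "cellar garden canyon salt".
Inside "cellar garden canyon salt": head "salt" (specifically "garden canyon salt"), modifier "cellar".
Inside "garden canyon salt": head "salt" (specifically "canyon salt"), modifier "garden".
Inside "canyon salt": head "salt", modifier "canyon".
Assembled: [[cellar [garden [canyon salt]]] wheel].

[[cellar [garden [canyon salt]]] wheel]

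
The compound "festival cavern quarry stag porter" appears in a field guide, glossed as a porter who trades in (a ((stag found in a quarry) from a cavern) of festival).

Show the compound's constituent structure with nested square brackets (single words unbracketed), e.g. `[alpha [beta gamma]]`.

At the top level: head "porter"; modifier "festival cavern quarry stag".
Inside "festival cavern quarry stag": head "stag" (specifically "cavern quarry stag"), modifier "festival".
Inside "cavern quarry stag": head "stag" (specifically "quarry stag"), modifier "cavern".
Inside "quarry stag": head "stag", modifier "quarry".
Assembled: [[festival [cavern [quarry stag]]] porter].

[[festival [cavern [quarry stag]]] porter]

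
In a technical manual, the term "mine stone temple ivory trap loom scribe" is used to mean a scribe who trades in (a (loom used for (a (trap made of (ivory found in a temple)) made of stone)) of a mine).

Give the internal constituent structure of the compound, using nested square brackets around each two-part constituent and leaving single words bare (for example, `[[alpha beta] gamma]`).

The outermost head in the paraphrase is "scribe", modified by "mine stone temple ivory trap loom".
Inside "mine stone temple ivory trap loom": head "loom" (specifically "stone temple ivory trap loom"), modifier "mine".
Inside "stone temple ivory trap loom": head "loom", modifier "stone temple ivory trap".
Inside "stone temple ivory trap": head "trap" (specifically "temple ivory trap"), modifier "stone".
Inside "temple ivory trap": head "trap", modifier "temple ivory".
Inside "temple ivory": head "ivory", modifier "temple".
So the structure is [[mine [[stone [[temple ivory] trap]] loom]] scribe].

[[mine [[stone [[temple ivory] trap]] loom]] scribe]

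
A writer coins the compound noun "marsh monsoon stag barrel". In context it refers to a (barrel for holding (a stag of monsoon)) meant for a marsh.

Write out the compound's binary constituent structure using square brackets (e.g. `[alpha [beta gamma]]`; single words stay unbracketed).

Overall it is a kind of barrel (specifically "monsoon stag barrel"); the modifier is "marsh".
Within "monsoon stag barrel", the head is "barrel" and the modifier is "monsoon stag".
Within "monsoon stag", the head is "stag" and the modifier is "monsoon".
So the structure is [marsh [[monsoon stag] barrel]].

[marsh [[monsoon stag] barrel]]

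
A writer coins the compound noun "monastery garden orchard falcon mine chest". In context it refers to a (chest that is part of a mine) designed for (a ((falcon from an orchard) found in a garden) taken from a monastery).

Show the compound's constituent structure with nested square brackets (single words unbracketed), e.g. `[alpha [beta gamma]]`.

The outermost head in the paraphrase is "chest" (specifically "mine chest"), modified by "monastery garden orchard falcon".
Inside "monastery garden orchard falcon": head "falcon" (specifically "garden orchard falcon"), modifier "monastery".
Inside "garden orchard falcon": head "falcon" (specifically "orchard falcon"), modifier "garden".
Inside "orchard falcon": head "falcon", modifier "orchard".
Inside "mine chest": head "chest", modifier "mine".
Assembled: [[monastery [garden [orchard falcon]]] [mine chest]].

[[monastery [garden [orchard falcon]]] [mine chest]]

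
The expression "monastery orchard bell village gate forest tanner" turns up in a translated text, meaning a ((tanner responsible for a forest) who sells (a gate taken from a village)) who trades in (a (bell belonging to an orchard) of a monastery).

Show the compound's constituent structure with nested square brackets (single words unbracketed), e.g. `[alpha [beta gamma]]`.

Overall it is a kind of tanner (specifically "village gate forest tanner"); the modifier is "monastery orchard bell".
Within "monastery orchard bell", the head is "bell" (specifically "orchard bell") and the modifier is "monastery".
Within "orchard bell", the head is "bell" and the modifier is "orchard".
Within "village gate forest tanner", the head is "tanner" (specifically "forest tanner") and the modifier is "village gate".
Within "village gate", the head is "gate" and the modifier is "village".
Within "forest tanner", the head is "tanner" and the modifier is "forest".
Assembled: [[monastery [orchard bell]] [[village gate] [forest tanner]]].

[[monastery [orchard bell]] [[village gate] [forest tanner]]]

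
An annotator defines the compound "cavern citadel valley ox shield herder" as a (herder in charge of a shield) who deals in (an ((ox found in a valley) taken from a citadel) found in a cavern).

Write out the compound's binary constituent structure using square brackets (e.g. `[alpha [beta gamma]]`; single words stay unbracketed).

[[cavern [citadel [valley ox]]] [shield herder]]

Overall it is a kind of herder (specifically "shield herder"); the modifier is "cavern citadel valley ox".
Within "cavern citadel valley ox", the head is "ox" (specifically "citadel valley ox") and the modifier is "cavern".
Within "citadel valley ox", the head is "ox" (specifically "valley ox") and the modifier is "citadel".
Within "valley ox", the head is "ox" and the modifier is "valley".
Within "shield herder", the head is "herder" and the modifier is "shield".
Assembled: [[cavern [citadel [valley ox]]] [shield herder]].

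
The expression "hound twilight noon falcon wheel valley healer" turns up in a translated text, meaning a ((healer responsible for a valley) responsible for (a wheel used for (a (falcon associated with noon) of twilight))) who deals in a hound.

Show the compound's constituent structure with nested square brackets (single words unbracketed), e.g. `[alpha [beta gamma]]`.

At the top level: head "healer" (specifically "twilight noon falcon wheel valley healer"); modifier "hound".
Inside "twilight noon falcon wheel valley healer": head "healer" (specifically "valley healer"), modifier "twilight noon falcon wheel".
Inside "twilight noon falcon wheel": head "wheel", modifier "twilight noon falcon".
Inside "twilight noon falcon": head "falcon" (specifically "noon falcon"), modifier "twilight".
Inside "noon falcon": head "falcon", modifier "noon".
Inside "valley healer": head "healer", modifier "valley".
Assembled: [hound [[[twilight [noon falcon]] wheel] [valley healer]]].

[hound [[[twilight [noon falcon]] wheel] [valley healer]]]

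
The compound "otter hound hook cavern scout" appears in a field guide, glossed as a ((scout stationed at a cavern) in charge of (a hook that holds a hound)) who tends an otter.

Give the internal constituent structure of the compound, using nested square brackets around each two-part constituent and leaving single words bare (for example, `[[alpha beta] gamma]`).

Overall it is a kind of scout (specifically "hound hook cavern scout"); the modifier is "otter".
Within "hound hook cavern scout", the head is "scout" (specifically "cavern scout") and the modifier is "hound hook".
Within "hound hook", the head is "hook" and the modifier is "hound".
Within "cavern scout", the head is "scout" and the modifier is "cavern".
Assembled: [otter [[hound hook] [cavern scout]]].

[otter [[hound hook] [cavern scout]]]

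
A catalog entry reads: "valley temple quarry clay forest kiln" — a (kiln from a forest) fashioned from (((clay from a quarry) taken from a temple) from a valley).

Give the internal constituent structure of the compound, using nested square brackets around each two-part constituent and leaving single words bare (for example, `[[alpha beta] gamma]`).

Whole compound: head "kiln" (specifically "forest kiln"), modifier "valley temple quarry clay".
"valley temple quarry clay" → head "clay" (specifically "temple quarry clay"), modifier "valley".
"temple quarry clay" → head "clay" (specifically "quarry clay"), modifier "temple".
"quarry clay" → head "clay", modifier "quarry".
"forest kiln" → head "kiln", modifier "forest".
So the structure is [[valley [temple [quarry clay]]] [forest kiln]].

[[valley [temple [quarry clay]]] [forest kiln]]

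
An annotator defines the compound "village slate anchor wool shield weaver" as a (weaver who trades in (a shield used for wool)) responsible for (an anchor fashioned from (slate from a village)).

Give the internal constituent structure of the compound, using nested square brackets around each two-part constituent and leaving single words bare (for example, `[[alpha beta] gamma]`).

Whole compound: head "weaver" (specifically "wool shield weaver"), modifier "village slate anchor".
Within "village slate anchor", the head is "anchor" and the modifier is "village slate".
Within "village slate", the head is "slate" and the modifier is "village".
Within "wool shield weaver", the head is "weaver" and the modifier is "wool shield".
Within "wool shield", the head is "shield" and the modifier is "wool".
Putting it together: [[[village slate] anchor] [[wool shield] weaver]].

[[[village slate] anchor] [[wool shield] weaver]]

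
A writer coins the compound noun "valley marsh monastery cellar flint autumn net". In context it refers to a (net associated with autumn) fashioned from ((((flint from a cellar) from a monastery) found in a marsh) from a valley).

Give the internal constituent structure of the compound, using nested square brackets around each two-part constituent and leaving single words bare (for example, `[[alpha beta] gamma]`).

Overall it is a kind of net (specifically "autumn net"); the modifier is "valley marsh monastery cellar flint".
"valley marsh monastery cellar flint" → head "flint" (specifically "marsh monastery cellar flint"), modifier "valley".
"marsh monastery cellar flint" → head "flint" (specifically "monastery cellar flint"), modifier "marsh".
"monastery cellar flint" → head "flint" (specifically "cellar flint"), modifier "monastery".
"cellar flint" → head "flint", modifier "cellar".
"autumn net" → head "net", modifier "autumn".
Assembled: [[valley [marsh [monastery [cellar flint]]]] [autumn net]].

[[valley [marsh [monastery [cellar flint]]]] [autumn net]]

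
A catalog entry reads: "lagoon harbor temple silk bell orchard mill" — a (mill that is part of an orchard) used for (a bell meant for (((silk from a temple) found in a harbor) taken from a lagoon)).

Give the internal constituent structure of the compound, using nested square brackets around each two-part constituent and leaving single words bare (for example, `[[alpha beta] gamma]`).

[[[lagoon [harbor [temple silk]]] bell] [orchard mill]]

At the top level: head "mill" (specifically "orchard mill"); modifier "lagoon harbor temple silk bell".
"lagoon harbor temple silk bell" → head "bell", modifier "lagoon harbor temple silk".
"lagoon harbor temple silk" → head "silk" (specifically "harbor temple silk"), modifier "lagoon".
"harbor temple silk" → head "silk" (specifically "temple silk"), modifier "harbor".
"temple silk" → head "silk", modifier "temple".
"orchard mill" → head "mill", modifier "orchard".
So the structure is [[[lagoon [harbor [temple silk]]] bell] [orchard mill]].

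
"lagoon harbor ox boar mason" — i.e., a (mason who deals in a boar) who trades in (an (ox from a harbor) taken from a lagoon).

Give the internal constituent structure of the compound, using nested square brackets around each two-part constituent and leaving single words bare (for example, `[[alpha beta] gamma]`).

Whole compound: head "mason" (specifically "boar mason"), modifier "lagoon harbor ox".
Within "lagoon harbor ox", the head is "ox" (specifically "harbor ox") and the modifier is "lagoon".
Within "harbor ox", the head is "ox" and the modifier is "harbor".
Within "boar mason", the head is "mason" and the modifier is "boar".
Putting it together: [[lagoon [harbor ox]] [boar mason]].

[[lagoon [harbor ox]] [boar mason]]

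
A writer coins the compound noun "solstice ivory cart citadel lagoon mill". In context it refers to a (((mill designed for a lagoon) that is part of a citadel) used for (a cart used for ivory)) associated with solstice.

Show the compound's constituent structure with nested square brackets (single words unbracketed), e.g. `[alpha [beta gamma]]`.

Overall it is a kind of mill (specifically "ivory cart citadel lagoon mill"); the modifier is "solstice".
Within "ivory cart citadel lagoon mill", the head is "mill" (specifically "citadel lagoon mill") and the modifier is "ivory cart".
Within "ivory cart", the head is "cart" and the modifier is "ivory".
Within "citadel lagoon mill", the head is "mill" (specifically "lagoon mill") and the modifier is "citadel".
Within "lagoon mill", the head is "mill" and the modifier is "lagoon".
Assembled: [solstice [[ivory cart] [citadel [lagoon mill]]]].

[solstice [[ivory cart] [citadel [lagoon mill]]]]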